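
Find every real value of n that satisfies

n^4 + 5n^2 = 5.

Let u = n^2. The equation becomes u^2 + 5u - 5 = 0.
By the quadratic formula, u = -5/2 + 3*sqrt(5)/2 or u = -3*sqrt(5)/2 - 5/2.
n^2 = -5/2 + 3*sqrt(5)/2 gives n = +/-sqrt(-5/2 + 3*sqrt(5)/2) ~= +/-0.9242.
n^2 = -3*sqrt(5)/2 - 5/2 < 0 has no real solution.

n = -0.9242 or n = 0.9242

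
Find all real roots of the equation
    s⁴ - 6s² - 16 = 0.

Let u = s². The equation becomes u² - 6u - 16 = 0.
Factor: (u + 2)(u - 8) = 0, so u = -2 or u = 8.
s² = -2 < 0 has no real solution.
s² = 8 gives s = ±2·√(2) ≈ ±2.8284.

s = -2.8284 or s = 2.8284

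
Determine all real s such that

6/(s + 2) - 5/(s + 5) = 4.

Multiply both sides by (s + 2)(s + 5):
6(s + 5) - 5(s + 2) = 4(s + 2)(s + 5).
Expand and collect terms: 4s^2 + 27s + 20 = 0.
By the quadratic formula, s = (-27 +/- sqrt(409)) / 8, so s ~= -0.847 or s ~= -5.903.
Neither value makes a denominator zero (s != -2, s != -5), so both are valid.

s = -5.903 or s = -0.847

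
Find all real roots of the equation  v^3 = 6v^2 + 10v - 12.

v = -2 or v = 0.8377 or v = 7.1623

Rearrange: v^3 - 6v^2 - 10v + 12 = 0.
Possible rational roots are divisors of 12. Testing v = -2 gives 0, so (v + 2) is a factor.
Divide: v^3 - 6v^2 - 10v + 12 = (v + 2)(v^2 - 8v + 6).
Apply the quadratic formula to v^2 - 8v + 6 = 0: v = (8 +/- sqrt(40))/2, i.e. v ~= 7.1623 or v ~= 0.8377.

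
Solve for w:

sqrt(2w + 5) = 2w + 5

w = -2.5 or w = -2

Square both sides: 2w + 5 = (2w + 5)^2.
Expand and rearrange: 4w^2 + 18w + 20 = 0.
Solving gives w = -2 or w = -2.5.
Check each candidate in the original equation:
  w = -2: sqrt(1) = 1, while 2w + 5 = 1 — valid.
  w = -2.5: sqrt(0) = 0, while 2w + 5 = 0 — valid.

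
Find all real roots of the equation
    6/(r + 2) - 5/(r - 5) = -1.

Multiply both sides by (r + 2)(r - 5):
6(r - 5) - 5(r + 2) = -(r + 2)(r - 5).
Expand and collect terms: -r^2 + 2r + 50 = 0.
By the quadratic formula, r = (-2 +/- sqrt(204)) / -2, so r ~= -6.1414 or r ~= 8.1414.
Neither value makes a denominator zero (r != -2, r != 5), so both are valid.

r = -6.1414 or r = 8.1414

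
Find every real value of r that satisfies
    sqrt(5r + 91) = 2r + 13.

r = -2

Square both sides: 5r + 91 = (2r + 13)^2.
Expand and rearrange: 4r^2 + 47r + 78 = 0.
Solving gives r = -2 or r = -9.75.
Check each candidate in the original equation:
  r = -2: sqrt(81) = 9, while 2r + 13 = 9 — valid.
  r = -9.75: sqrt(42.25) = 6.5, while 2r + 13 = -6.5 — extraneous.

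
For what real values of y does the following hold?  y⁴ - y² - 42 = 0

Let u = y². The equation becomes u² - u - 42 = 0.
Factor: (u - 7)(u + 6) = 0, so u = 7 or u = -6.
y² = 7 gives y = ±√(7) ≈ ±2.6458.
y² = -6 < 0 has no real solution.

y = -2.6458 or y = 2.6458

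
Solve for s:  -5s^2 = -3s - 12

s = -1.278 or s = 1.878

Rearrange to standard form: -5s^2 + 3s + 12 = 0.
Discriminant: (3)^2 - 4*(-5)*12 = 249.
Quadratic formula: s = (-3 +/- sqrt(249)) / (-10).
So s = 3/10 - sqrt(249)/10 ~= -1.278 or s = 3/10 + sqrt(249)/10 ~= 1.878.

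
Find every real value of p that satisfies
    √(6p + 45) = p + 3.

Square both sides: 6p + 45 = (p + 3)².
Expand and rearrange: p² - 36 = 0.
Solving gives p = 6 or p = -6.
Check each candidate in the original equation:
  p = 6: √(81) = 9, while p + 3 = 9 — valid.
  p = -6: √(9) = 3, while p + 3 = -3 — extraneous.

p = 6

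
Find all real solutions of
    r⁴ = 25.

Let u = r². The equation becomes u² - 25 = 0.
Factor: (u - 5)(u + 5) = 0, so u = 5 or u = -5.
r² = 5 gives r = ±√(5) ≈ ±2.2361.
r² = -5 < 0 has no real solution.

r = -2.2361 or r = 2.2361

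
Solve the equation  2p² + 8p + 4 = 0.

Discriminant: (8)² − 4·2·4 = 32.
Quadratic formula: p = (-8 ± √32) / 4.
So p = -2 + √(2) ≈ -0.5858 or p = -2 - √(2) ≈ -3.4142.

p = -3.4142 or p = -0.5858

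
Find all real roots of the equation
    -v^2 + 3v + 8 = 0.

v = -1.7016 or v = 4.7016

Discriminant: (3)^2 - 4*(-1)*8 = 41.
Quadratic formula: v = (-3 +/- sqrt(41)) / (-2).
So v = 3/2 - sqrt(41)/2 ~= -1.7016 or v = 3/2 + sqrt(41)/2 ~= 4.7016.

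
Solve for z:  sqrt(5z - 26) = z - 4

z = 6 or z = 7

Square both sides: 5z - 26 = (z - 4)^2.
Expand and rearrange: z^2 - 13z + 42 = 0.
Solving gives z = 7 or z = 6.
Check each candidate in the original equation:
  z = 7: sqrt(9) = 3, while z - 4 = 3 — valid.
  z = 6: sqrt(4) = 2, while z - 4 = 2 — valid.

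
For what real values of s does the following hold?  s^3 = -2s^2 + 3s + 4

s = -2.5616 or s = -1 or s = 1.5616

Rearrange: s^3 + 2s^2 - 3s - 4 = 0.
Possible rational roots are divisors of -4. Testing s = -1 gives 0, so (s + 1) is a factor.
Divide: s^3 + 2s^2 - 3s - 4 = (s + 1)(s^2 + s - 4).
Apply the quadratic formula to s^2 + s - 4 = 0: s = (-1 +/- sqrt(17))/2, i.e. s ~= 1.5616 or s ~= -2.5616.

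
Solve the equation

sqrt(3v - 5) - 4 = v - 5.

Isolate the radical: sqrt(3v - 5) = v - 1.
Square both sides: 3v - 5 = (v - 1)^2.
Expand and rearrange: v^2 - 5v + 6 = 0.
Solving gives v = 3 or v = 2.
Check each candidate in the original equation:
  v = 3: sqrt(4) = 2, while v - 1 = 2 — valid.
  v = 2: sqrt(1) = 1, while v - 1 = 1 — valid.

v = 2 or v = 3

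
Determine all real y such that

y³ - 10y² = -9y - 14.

y = -0.7958 or y = 2 or y = 8.7958

Rearrange: y³ - 10y² + 9y + 14 = 0.
Possible rational roots are divisors of 14. Testing y = 2 gives 0, so (y - 2) is a factor.
Divide: y³ - 10y² + 9y + 14 = (y - 2)(y² - 8y - 7).
Apply the quadratic formula to y² - 8y - 7 = 0: y = (8 ± √92)/2, i.e. y ≈ 8.7958 or y ≈ -0.7958.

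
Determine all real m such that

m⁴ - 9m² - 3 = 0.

m = -3.0532 or m = 3.0532

Let u = m². The equation becomes u² - 9u - 3 = 0.
By the quadratic formula, u = 9/2 + √(93)/2 or u = 9/2 - √(93)/2.
m² = 9/2 + √(93)/2 gives m = ±√(9/2 + √(93)/2) ≈ ±3.0532.
m² = 9/2 - √(93)/2 < 0 has no real solution.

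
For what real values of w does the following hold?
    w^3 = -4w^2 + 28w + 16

Rearrange: w^3 + 4w^2 - 28w - 16 = 0.
Possible rational roots are divisors of -16. Testing w = 4 gives 0, so (w - 4) is a factor.
Divide: w^3 + 4w^2 - 28w - 16 = (w - 4)(w^2 + 8w + 4).
Apply the quadratic formula to w^2 + 8w + 4 = 0: w = (-8 +/- sqrt(48))/2, i.e. w ~= -0.5359 or w ~= -7.4641.

w = -7.4641 or w = -0.5359 or w = 4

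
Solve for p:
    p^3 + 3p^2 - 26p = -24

Rearrange: p^3 + 3p^2 - 26p + 24 = 0.
Possible rational roots are divisors of 24. Testing p = 3 gives 0, so (p - 3) is a factor.
Divide: p^3 + 3p^2 - 26p + 24 = (p - 3)(p^2 + 6p - 8).
Apply the quadratic formula to p^2 + 6p - 8 = 0: p = (-6 +/- sqrt(68))/2, i.e. p ~= 1.1231 or p ~= -7.1231.

p = -7.1231 or p = 1.1231 or p = 3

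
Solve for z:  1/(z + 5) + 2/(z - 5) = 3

Multiply both sides by (z + 5)(z - 5):
(z - 5) + 2(z + 5) = 3(z + 5)(z - 5).
Expand and collect terms: 3z^2 - 3z - 80 = 0.
By the quadratic formula, z = (3 +/- sqrt(969)) / 6, so z ~= 5.6881 or z ~= -4.6881.
Neither value makes a denominator zero (z != -5, z != 5), so both are valid.

z = -4.6881 or z = 5.6881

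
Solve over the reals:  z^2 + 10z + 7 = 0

Discriminant: (10)^2 - 4*1*7 = 72.
Quadratic formula: z = (-10 +/- sqrt(72)) / 2.
So z = -5 + 3*sqrt(2) ~= -0.7574 or z = -5 - 3*sqrt(2) ~= -9.2426.

z = -9.2426 or z = -0.7574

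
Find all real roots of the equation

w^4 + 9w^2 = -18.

No real solutions.

Let u = w^2. The equation becomes u^2 + 9u + 18 = 0.
Factor: (u + 3)(u + 6) = 0, so u = -3 or u = -6.
w^2 = -3 < 0 has no real solution.
w^2 = -6 < 0 has no real solution.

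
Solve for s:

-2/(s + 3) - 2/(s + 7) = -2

Multiply both sides by (s + 3)(s + 7):
-2(s + 7) - 2(s + 3) = -2(s + 3)(s + 7).
Expand and collect terms: -2s² - 16s - 22 = 0.
By the quadratic formula, s = (16 ± √80) / -4, so s ≈ -6.2361 or s ≈ -1.7639.
Neither value makes a denominator zero (s ≠ -3, s ≠ -7), so both are valid.

s = -6.2361 or s = -1.7639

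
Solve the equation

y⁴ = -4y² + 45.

Let u = y². The equation becomes u² + 4u - 45 = 0.
Factor: (u - 5)(u + 9) = 0, so u = 5 or u = -9.
y² = 5 gives y = ±√(5) ≈ ±2.2361.
y² = -9 < 0 has no real solution.

y = -2.2361 or y = 2.2361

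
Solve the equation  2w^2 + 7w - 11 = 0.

Discriminant: (7)^2 - 4*2*(-11) = 137.
Quadratic formula: w = (-7 +/- sqrt(137)) / 4.
So w = -7/4 + sqrt(137)/4 ~= 1.1762 or w = -sqrt(137)/4 - 7/4 ~= -4.6762.

w = -4.6762 or w = 1.1762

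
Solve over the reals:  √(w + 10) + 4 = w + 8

Isolate the radical: √(w + 10) = w + 4.
Square both sides: w + 10 = (w + 4)².
Expand and rearrange: w² + 7w + 6 = 0.
Solving gives w = -1 or w = -6.
Check each candidate in the original equation:
  w = -1: √(9) = 3, while w + 4 = 3 — valid.
  w = -6: √(4) = 2, while w + 4 = -2 — extraneous.

w = -1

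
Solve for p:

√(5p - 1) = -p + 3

p = 1

Square both sides: 5p - 1 = (-p + 3)².
Expand and rearrange: p² - 11p + 10 = 0.
Solving gives p = 10 or p = 1.
Check each candidate in the original equation:
  p = 10: √(49) = 7, while -p + 3 = -7 — extraneous.
  p = 1: √(4) = 2, while -p + 3 = 2 — valid.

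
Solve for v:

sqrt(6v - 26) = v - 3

Square both sides: 6v - 26 = (v - 3)^2.
Expand and rearrange: v^2 - 12v + 35 = 0.
Solving gives v = 7 or v = 5.
Check each candidate in the original equation:
  v = 7: sqrt(16) = 4, while v - 3 = 4 — valid.
  v = 5: sqrt(4) = 2, while v - 3 = 2 — valid.

v = 5 or v = 7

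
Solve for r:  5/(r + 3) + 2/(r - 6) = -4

r = -4.3137 or r = 5.5637

Multiply both sides by (r + 3)(r - 6):
5(r - 6) + 2(r + 3) = -4(r + 3)(r - 6).
Expand and collect terms: -4r^2 + 5r + 96 = 0.
By the quadratic formula, r = (-5 +/- sqrt(1561)) / -8, so r ~= -4.3137 or r ~= 5.5637.
Neither value makes a denominator zero (r != -3, r != 6), so both are valid.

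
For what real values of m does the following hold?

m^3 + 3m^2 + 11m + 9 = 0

m = -1

Possible rational roots are divisors of 9. Testing m = -1 gives 0, so (m + 1) is a factor.
Divide: m^3 + 3m^2 + 11m + 9 = (m + 1)(m^2 + 2m + 9).
The quadratic m^2 + 2m + 9 has discriminant -32 < 0, so no further real roots.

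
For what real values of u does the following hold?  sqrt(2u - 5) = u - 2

u = 3

Square both sides: 2u - 5 = (u - 2)^2.
Expand and rearrange: u^2 - 6u + 9 = 0.
This gives the repeated root u = 3.
Check in the original equation:
  u = 3: sqrt(1) = 1, while u - 2 = 1 — valid.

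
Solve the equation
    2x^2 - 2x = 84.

Bring every term to one side: 2x^2 - 2x - 84 = 0.
Factor: 2(x - 7)(x + 6) = 0.
So x = 7 or x = -6.

x = -6 or x = 7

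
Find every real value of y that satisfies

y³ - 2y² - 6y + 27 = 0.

y = -3

Possible rational roots are divisors of 27. Testing y = -3 gives 0, so (y + 3) is a factor.
Divide: y³ - 2y² - 6y + 27 = (y + 3)(y² - 5y + 9).
The quadratic y² - 5y + 9 has discriminant -11 < 0, so no further real roots.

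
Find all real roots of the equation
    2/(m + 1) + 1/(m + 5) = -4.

m = -5.283 or m = -1.467

Multiply both sides by (m + 1)(m + 5):
2(m + 5) + (m + 1) = -4(m + 1)(m + 5).
Expand and collect terms: -4m^2 - 27m - 31 = 0.
By the quadratic formula, m = (27 +/- sqrt(233)) / -8, so m ~= -5.283 or m ~= -1.467.
Neither value makes a denominator zero (m != -1, m != -5), so both are valid.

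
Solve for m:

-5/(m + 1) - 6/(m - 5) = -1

Multiply both sides by (m + 1)(m - 5):
-5(m - 5) - 6(m + 1) = -(m + 1)(m - 5).
Expand and collect terms: -m² + 15m - 14 = 0.
Factor or apply the quadratic formula: m = 1 or m = 14.
Neither value makes a denominator zero (m ≠ -1, m ≠ 5), so both are valid.

m = 1 or m = 14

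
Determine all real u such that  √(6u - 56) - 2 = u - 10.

u = 10 or u = 12

Isolate the radical: √(6u - 56) = u - 8.
Square both sides: 6u - 56 = (u - 8)².
Expand and rearrange: u² - 22u + 120 = 0.
Solving gives u = 12 or u = 10.
Check each candidate in the original equation:
  u = 12: √(16) = 4, while u - 8 = 4 — valid.
  u = 10: √(4) = 2, while u - 8 = 2 — valid.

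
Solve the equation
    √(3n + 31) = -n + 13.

Square both sides: 3n + 31 = (-n + 13)².
Expand and rearrange: n² - 29n + 138 = 0.
Solving gives n = 23 or n = 6.
Check each candidate in the original equation:
  n = 23: √(100) = 10, while -n + 13 = -10 — extraneous.
  n = 6: √(49) = 7, while -n + 13 = 7 — valid.

n = 6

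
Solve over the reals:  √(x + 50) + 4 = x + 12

Isolate the radical: √(x + 50) = x + 8.
Square both sides: x + 50 = (x + 8)².
Expand and rearrange: x² + 15x + 14 = 0.
Solving gives x = -1 or x = -14.
Check each candidate in the original equation:
  x = -1: √(49) = 7, while x + 8 = 7 — valid.
  x = -14: √(36) = 6, while x + 8 = -6 — extraneous.

x = -1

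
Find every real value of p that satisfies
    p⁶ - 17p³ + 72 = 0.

p = 2 or p = 2.0801

Let u = p³. The equation becomes u² - 17u + 72 = 0.
Factor: (u - 8)(u - 9) = 0, so u = 8 or u = 9.
p³ = 8 gives p = 2.
p³ = 9 gives p = ∛(9) ≈ 2.0801.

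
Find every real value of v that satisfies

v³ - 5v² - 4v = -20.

v = -2 or v = 2 or v = 5

Rearrange: v³ - 5v² - 4v + 20 = 0.
Possible rational roots are divisors of 20. Testing v = -2 gives 0, so (v + 2) is a factor.
Divide: v³ - 5v² - 4v + 20 = (v + 2)(v² - 7v + 10).
Factor the quadratic: v = 5 or v = 2.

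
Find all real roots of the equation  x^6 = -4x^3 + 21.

x = -1.9129 or x = 1.4422

Let u = x^3. The equation becomes u^2 + 4u - 21 = 0.
Factor: (u + 7)(u - 3) = 0, so u = -7 or u = 3.
x^3 = -7 gives x = -(7)^(1/3) ~= -1.9129.
x^3 = 3 gives x = (3)^(1/3) ~= 1.4422.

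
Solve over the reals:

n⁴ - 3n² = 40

n = -2.8284 or n = 2.8284

Let u = n². The equation becomes u² - 3u - 40 = 0.
Factor: (u - 8)(u + 5) = 0, so u = 8 or u = -5.
n² = 8 gives n = ±2·√(2) ≈ ±2.8284.
n² = -5 < 0 has no real solution.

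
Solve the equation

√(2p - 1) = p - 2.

Square both sides: 2p - 1 = (p - 2)².
Expand and rearrange: p² - 6p + 5 = 0.
Solving gives p = 5 or p = 1.
Check each candidate in the original equation:
  p = 5: √(9) = 3, while p - 2 = 3 — valid.
  p = 1: √(1) = 1, while p - 2 = -1 — extraneous.

p = 5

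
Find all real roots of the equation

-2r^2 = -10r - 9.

Rearrange to standard form: -2r^2 + 10r + 9 = 0.
Discriminant: (10)^2 - 4*(-2)*9 = 172.
Quadratic formula: r = (-10 +/- sqrt(172)) / (-4).
So r = 5/2 - sqrt(43)/2 ~= -0.7787 or r = 5/2 + sqrt(43)/2 ~= 5.7787.

r = -0.7787 or r = 5.7787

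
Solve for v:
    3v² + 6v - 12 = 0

v = -3.2361 or v = 1.2361

Discriminant: (6)² − 4·3·(-12) = 180.
Quadratic formula: v = (-6 ± √180) / 6.
So v = -1 + √(5) ≈ 1.2361 or v = -√(5) - 1 ≈ -3.2361.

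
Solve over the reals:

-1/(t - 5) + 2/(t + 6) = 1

Multiply both sides by (t - 5)(t + 6):
-(t + 6) + 2(t - 5) = (t - 5)(t + 6).
Expand and collect terms: t^2 - 14 = 0.
By the quadratic formula, t = (0 +/- sqrt(56)) / 2, so t ~= 3.7417 or t ~= -3.7417.
Neither value makes a denominator zero (t != 5, t != -6), so both are valid.

t = -3.7417 or t = 3.7417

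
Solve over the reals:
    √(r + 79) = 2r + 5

r = 2

Square both sides: r + 79 = (2r + 5)².
Expand and rearrange: 4r² + 19r - 54 = 0.
Solving gives r = 2 or r = -6.75.
Check each candidate in the original equation:
  r = 2: √(81) = 9, while 2r + 5 = 9 — valid.
  r = -6.75: √(72.25) = 8.5, while 2r + 5 = -8.5 — extraneous.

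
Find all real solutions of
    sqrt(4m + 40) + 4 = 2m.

m = 6

Isolate the radical: sqrt(4m + 40) = 2m - 4.
Square both sides: 4m + 40 = (2m - 4)^2.
Expand and rearrange: 4m^2 - 20m - 24 = 0.
Solving gives m = 6 or m = -1.
Check each candidate in the original equation:
  m = 6: sqrt(64) = 8, while 2m - 4 = 8 — valid.
  m = -1: sqrt(36) = 6, while 2m - 4 = -6 — extraneous.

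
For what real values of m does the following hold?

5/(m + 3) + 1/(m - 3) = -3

Multiply both sides by (m + 3)(m - 3):
5(m - 3) + (m + 3) = -3(m + 3)(m - 3).
Expand and collect terms: -3m² - 6m + 39 = 0.
By the quadratic formula, m = (6 ± √504) / -6, so m ≈ -4.7417 or m ≈ 2.7417.
Neither value makes a denominator zero (m ≠ -3, m ≠ 3), so both are valid.

m = -4.7417 or m = 2.7417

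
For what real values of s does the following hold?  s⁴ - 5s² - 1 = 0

s = -2.2787 or s = 2.2787

Let u = s². The equation becomes u² - 5u - 1 = 0.
By the quadratic formula, u = 5/2 + √(29)/2 or u = 5/2 - √(29)/2.
s² = 5/2 + √(29)/2 gives s = ±√(5/2 + √(29)/2) ≈ ±2.2787.
s² = 5/2 - √(29)/2 < 0 has no real solution.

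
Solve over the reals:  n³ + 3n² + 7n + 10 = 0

Possible rational roots are divisors of 10. Testing n = -2 gives 0, so (n + 2) is a factor.
Divide: n³ + 3n² + 7n + 10 = (n + 2)(n² + n + 5).
The quadratic n² + n + 5 has discriminant -19 < 0, so no further real roots.

n = -2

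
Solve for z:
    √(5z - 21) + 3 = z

Isolate the radical: √(5z - 21) = z - 3.
Square both sides: 5z - 21 = (z - 3)².
Expand and rearrange: z² - 11z + 30 = 0.
Solving gives z = 6 or z = 5.
Check each candidate in the original equation:
  z = 6: √(9) = 3, while z - 3 = 3 — valid.
  z = 5: √(4) = 2, while z - 3 = 2 — valid.

z = 5 or z = 6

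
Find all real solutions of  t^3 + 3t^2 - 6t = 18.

Rearrange: t^3 + 3t^2 - 6t - 18 = 0.
Possible rational roots are divisors of -18. Testing t = -3 gives 0, so (t + 3) is a factor.
Divide: t^3 + 3t^2 - 6t - 18 = (t + 3)(t^2 - 6).
Apply the quadratic formula to t^2 - 6 = 0: t = (0 +/- sqrt(24))/2, i.e. t ~= 2.4495 or t ~= -2.4495.

t = -3 or t = -2.4495 or t = 2.4495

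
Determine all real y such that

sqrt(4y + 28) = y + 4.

y = 2

Square both sides: 4y + 28 = (y + 4)^2.
Expand and rearrange: y^2 + 4y - 12 = 0.
Solving gives y = 2 or y = -6.
Check each candidate in the original equation:
  y = 2: sqrt(36) = 6, while y + 4 = 6 — valid.
  y = -6: sqrt(4) = 2, while y + 4 = -2 — extraneous.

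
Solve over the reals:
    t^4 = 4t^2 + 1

Let u = t^2. The equation becomes u^2 - 4u - 1 = 0.
By the quadratic formula, u = 2 + sqrt(5) or u = 2 - sqrt(5).
t^2 = 2 + sqrt(5) gives t = +/-sqrt(2 + sqrt(5)) ~= +/-2.0582.
t^2 = 2 - sqrt(5) < 0 has no real solution.

t = -2.0582 or t = 2.0582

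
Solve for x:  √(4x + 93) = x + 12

Square both sides: 4x + 93 = (x + 12)².
Expand and rearrange: x² + 20x + 51 = 0.
Solving gives x = -3 or x = -17.
Check each candidate in the original equation:
  x = -3: √(81) = 9, while x + 12 = 9 — valid.
  x = -17: √(25) = 5, while x + 12 = -5 — extraneous.

x = -3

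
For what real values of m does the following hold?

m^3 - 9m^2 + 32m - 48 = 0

m = 4

Possible rational roots are divisors of -48. Testing m = 4 gives 0, so (m - 4) is a factor.
Divide: m^3 - 9m^2 + 32m - 48 = (m - 4)(m^2 - 5m + 12).
The quadratic m^2 - 5m + 12 has discriminant -23 < 0, so no further real roots.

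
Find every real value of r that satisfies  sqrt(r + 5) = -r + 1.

Square both sides: r + 5 = (-r + 1)^2.
Expand and rearrange: r^2 - 3r - 4 = 0.
Solving gives r = 4 or r = -1.
Check each candidate in the original equation:
  r = 4: sqrt(9) = 3, while -r + 1 = -3 — extraneous.
  r = -1: sqrt(4) = 2, while -r + 1 = 2 — valid.

r = -1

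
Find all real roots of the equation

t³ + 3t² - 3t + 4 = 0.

Possible rational roots are divisors of 4. Testing t = -4 gives 0, so (t + 4) is a factor.
Divide: t³ + 3t² - 3t + 4 = (t + 4)(t² - t + 1).
The quadratic t² - t + 1 has discriminant -3 < 0, so no further real roots.

t = -4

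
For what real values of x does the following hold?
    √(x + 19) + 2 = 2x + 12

x = -3

Isolate the radical: √(x + 19) = 2x + 10.
Square both sides: x + 19 = (2x + 10)².
Expand and rearrange: 4x² + 39x + 81 = 0.
Solving gives x = -3 or x = -6.75.
Check each candidate in the original equation:
  x = -3: √(16) = 4, while 2x + 10 = 4 — valid.
  x = -6.75: √(12.25) = 3.5, while 2x + 10 = -3.5 — extraneous.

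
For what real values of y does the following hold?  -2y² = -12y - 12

y = -0.873 or y = 6.873

Rearrange to standard form: -2y² + 12y + 12 = 0.
Discriminant: (12)² − 4·(-2)·12 = 240.
Quadratic formula: y = (-12 ± √240) / (-4).
So y = 3 - √(15) ≈ -0.873 or y = 3 + √(15) ≈ 6.873.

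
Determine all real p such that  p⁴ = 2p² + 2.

p = -1.6529 or p = 1.6529

Let u = p². The equation becomes u² - 2u - 2 = 0.
By the quadratic formula, u = 1 + √(3) or u = 1 - √(3).
p² = 1 + √(3) gives p = ±√(1 + √(3)) ≈ ±1.6529.
p² = 1 - √(3) < 0 has no real solution.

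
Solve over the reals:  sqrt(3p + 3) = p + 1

Square both sides: 3p + 3 = (p + 1)^2.
Expand and rearrange: p^2 - p - 2 = 0.
Solving gives p = 2 or p = -1.
Check each candidate in the original equation:
  p = 2: sqrt(9) = 3, while p + 1 = 3 — valid.
  p = -1: sqrt(0) = 0, while p + 1 = 0 — valid.

p = -1 or p = 2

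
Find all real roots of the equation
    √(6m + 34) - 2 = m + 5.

m = -5 or m = -3

Isolate the radical: √(6m + 34) = m + 7.
Square both sides: 6m + 34 = (m + 7)².
Expand and rearrange: m² + 8m + 15 = 0.
Solving gives m = -3 or m = -5.
Check each candidate in the original equation:
  m = -3: √(16) = 4, while m + 7 = 4 — valid.
  m = -5: √(4) = 2, while m + 7 = 2 — valid.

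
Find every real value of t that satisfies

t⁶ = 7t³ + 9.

Let u = t³. The equation becomes u² - 7u - 9 = 0.
By the quadratic formula, u = 7/2 + √(85)/2 or u = 7/2 - √(85)/2.
t³ = 7/2 + √(85)/2 gives t = ∛(7/2 + √(85)/2) ≈ 2.0091.
t³ = 7/2 - √(85)/2 gives t = -∛(-7/2 + √(85)/2) ≈ -1.0353.

t = -1.0353 or t = 2.0091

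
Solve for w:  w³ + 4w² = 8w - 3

Rearrange: w³ + 4w² - 8w + 3 = 0.
Possible rational roots are divisors of 3. Testing w = 1 gives 0, so (w - 1) is a factor.
Divide: w³ + 4w² - 8w + 3 = (w - 1)(w² + 5w - 3).
Apply the quadratic formula to w² + 5w - 3 = 0: w = (-5 ± √37)/2, i.e. w ≈ 0.5414 or w ≈ -5.5414.

w = -5.5414 or w = 0.5414 or w = 1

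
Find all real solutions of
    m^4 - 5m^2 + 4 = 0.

m = -2 or m = -1 or m = 1 or m = 2

Let u = m^2. The equation becomes u^2 - 5u + 4 = 0.
Factor: (u - 1)(u - 4) = 0, so u = 1 or u = 4.
m^2 = 1 gives m = +/-1.
m^2 = 4 gives m = +/-2.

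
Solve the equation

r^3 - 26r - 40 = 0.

Possible rational roots are divisors of -40. Testing r = -4 gives 0, so (r + 4) is a factor.
Divide: r^3 - 26r - 40 = (r + 4)(r^2 - 4r - 10).
Apply the quadratic formula to r^2 - 4r - 10 = 0: r = (4 +/- sqrt(56))/2, i.e. r ~= 5.7417 or r ~= -1.7417.

r = -4 or r = -1.7417 or r = 5.7417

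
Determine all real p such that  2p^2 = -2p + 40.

Bring every term to one side: 2p^2 + 2p - 40 = 0.
Factor: 2(p + 5)(p - 4) = 0.
So p = -5 or p = 4.

p = -5 or p = 4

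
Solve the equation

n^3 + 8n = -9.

Rearrange: n^3 + 8n + 9 = 0.
Possible rational roots are divisors of 9. Testing n = -1 gives 0, so (n + 1) is a factor.
Divide: n^3 + 8n + 9 = (n + 1)(n^2 - n + 9).
The quadratic n^2 - n + 9 has discriminant -35 < 0, so no further real roots.

n = -1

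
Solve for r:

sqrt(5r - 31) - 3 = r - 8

Isolate the radical: sqrt(5r - 31) = r - 5.
Square both sides: 5r - 31 = (r - 5)^2.
Expand and rearrange: r^2 - 15r + 56 = 0.
Solving gives r = 8 or r = 7.
Check each candidate in the original equation:
  r = 8: sqrt(9) = 3, while r - 5 = 3 — valid.
  r = 7: sqrt(4) = 2, while r - 5 = 2 — valid.

r = 7 or r = 8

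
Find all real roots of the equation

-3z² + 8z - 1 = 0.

z = 0.1315 or z = 2.5352

Discriminant: (8)² − 4·(-3)·(-1) = 52.
Quadratic formula: z = (-8 ± √52) / (-6).
So z = 4/3 - √(13)/3 ≈ 0.1315 or z = √(13)/3 + 4/3 ≈ 2.5352.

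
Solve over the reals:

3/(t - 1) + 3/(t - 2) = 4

t = 1.3486 or t = 3.1514

Multiply both sides by (t - 1)(t - 2):
3(t - 2) + 3(t - 1) = 4(t - 1)(t - 2).
Expand and collect terms: 4t² - 18t + 17 = 0.
By the quadratic formula, t = (18 ± √52) / 8, so t ≈ 3.1514 or t ≈ 1.3486.
Neither value makes a denominator zero (t ≠ 1, t ≠ 2), so both are valid.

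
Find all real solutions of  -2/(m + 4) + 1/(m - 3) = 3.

Multiply both sides by (m + 4)(m - 3):
-2(m - 3) + (m + 4) = 3(m + 4)(m - 3).
Expand and collect terms: 3m^2 + 4m - 46 = 0.
By the quadratic formula, m = (-4 +/- sqrt(568)) / 6, so m ~= 3.3055 or m ~= -4.6388.
Neither value makes a denominator zero (m != -4, m != 3), so both are valid.

m = -4.6388 or m = 3.3055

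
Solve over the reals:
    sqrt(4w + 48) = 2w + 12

Square both sides: 4w + 48 = (2w + 12)^2.
Expand and rearrange: 4w^2 + 44w + 96 = 0.
Solving gives w = -3 or w = -8.
Check each candidate in the original equation:
  w = -3: sqrt(36) = 6, while 2w + 12 = 6 — valid.
  w = -8: sqrt(16) = 4, while 2w + 12 = -4 — extraneous.

w = -3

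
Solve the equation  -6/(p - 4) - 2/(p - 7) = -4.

Multiply both sides by (p - 4)(p - 7):
-6(p - 7) - 2(p - 4) = -4(p - 4)(p - 7).
Expand and collect terms: -4p² + 52p - 162 = 0.
By the quadratic formula, p = (-52 ± √112) / -8, so p ≈ 5.1771 or p ≈ 7.8229.
Neither value makes a denominator zero (p ≠ 4, p ≠ 7), so both are valid.

p = 5.1771 or p = 7.8229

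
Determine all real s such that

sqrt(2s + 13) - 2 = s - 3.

Isolate the radical: sqrt(2s + 13) = s - 1.
Square both sides: 2s + 13 = (s - 1)^2.
Expand and rearrange: s^2 - 4s - 12 = 0.
Solving gives s = 6 or s = -2.
Check each candidate in the original equation:
  s = 6: sqrt(25) = 5, while s - 1 = 5 — valid.
  s = -2: sqrt(9) = 3, while s - 1 = -3 — extraneous.

s = 6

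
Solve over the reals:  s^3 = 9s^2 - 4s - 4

Rearrange: s^3 - 9s^2 + 4s + 4 = 0.
Possible rational roots are divisors of 4. Testing s = 1 gives 0, so (s - 1) is a factor.
Divide: s^3 - 9s^2 + 4s + 4 = (s - 1)(s^2 - 8s - 4).
Apply the quadratic formula to s^2 - 8s - 4 = 0: s = (8 +/- sqrt(80))/2, i.e. s ~= 8.4721 or s ~= -0.4721.

s = -0.4721 or s = 1 or s = 8.4721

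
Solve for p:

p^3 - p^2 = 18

Rearrange: p^3 - p^2 - 18 = 0.
Possible rational roots are divisors of -18. Testing p = 3 gives 0, so (p - 3) is a factor.
Divide: p^3 - p^2 - 18 = (p - 3)(p^2 + 2p + 6).
The quadratic p^2 + 2p + 6 has discriminant -20 < 0, so no further real roots.

p = 3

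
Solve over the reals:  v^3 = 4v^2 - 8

Rearrange: v^3 - 4v^2 + 8 = 0.
Possible rational roots are divisors of 8. Testing v = 2 gives 0, so (v - 2) is a factor.
Divide: v^3 - 4v^2 + 8 = (v - 2)(v^2 - 2v - 4).
Apply the quadratic formula to v^2 - 2v - 4 = 0: v = (2 +/- sqrt(20))/2, i.e. v ~= 3.2361 or v ~= -1.2361.

v = -1.2361 or v = 2 or v = 3.2361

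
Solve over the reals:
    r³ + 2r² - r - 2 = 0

Possible rational roots are divisors of -2. Testing r = 1 gives 0, so (r - 1) is a factor.
Divide: r³ + 2r² - r - 2 = (r - 1)(r² + 3r + 2).
Factor the quadratic: r = -1 or r = -2.

r = -2 or r = -1 or r = 1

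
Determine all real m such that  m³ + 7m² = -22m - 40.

m = -4

Rearrange: m³ + 7m² + 22m + 40 = 0.
Possible rational roots are divisors of 40. Testing m = -4 gives 0, so (m + 4) is a factor.
Divide: m³ + 7m² + 22m + 40 = (m + 4)(m² + 3m + 10).
The quadratic m² + 3m + 10 has discriminant -31 < 0, so no further real roots.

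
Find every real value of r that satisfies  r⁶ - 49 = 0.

r = -1.9129 or r = 1.9129

Let u = r³. The equation becomes u² - 49 = 0.
Factor: (u - 7)(u + 7) = 0, so u = 7 or u = -7.
r³ = 7 gives r = ∛(7) ≈ 1.9129.
r³ = -7 gives r = -∛(7) ≈ -1.9129.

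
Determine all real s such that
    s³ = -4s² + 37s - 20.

Rearrange: s³ + 4s² - 37s + 20 = 0.
Possible rational roots are divisors of 20. Testing s = 4 gives 0, so (s - 4) is a factor.
Divide: s³ + 4s² - 37s + 20 = (s - 4)(s² + 8s - 5).
Apply the quadratic formula to s² + 8s - 5 = 0: s = (-8 ± √84)/2, i.e. s ≈ 0.5826 or s ≈ -8.5826.

s = -8.5826 or s = 0.5826 or s = 4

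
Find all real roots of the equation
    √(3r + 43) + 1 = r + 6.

Isolate the radical: √(3r + 43) = r + 5.
Square both sides: 3r + 43 = (r + 5)².
Expand and rearrange: r² + 7r - 18 = 0.
Solving gives r = 2 or r = -9.
Check each candidate in the original equation:
  r = 2: √(49) = 7, while r + 5 = 7 — valid.
  r = -9: √(16) = 4, while r + 5 = -4 — extraneous.

r = 2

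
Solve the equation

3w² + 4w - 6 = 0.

w = -2.2301 or w = 0.8968

Discriminant: (4)² − 4·3·(-6) = 88.
Quadratic formula: w = (-4 ± √88) / 6.
So w = -2/3 + √(22)/3 ≈ 0.8968 or w = -√(22)/3 - 2/3 ≈ -2.2301.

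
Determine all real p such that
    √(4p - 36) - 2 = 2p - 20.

p = 9 or p = 10

Isolate the radical: √(4p - 36) = 2p - 18.
Square both sides: 4p - 36 = (2p - 18)².
Expand and rearrange: 4p² - 76p + 360 = 0.
Solving gives p = 10 or p = 9.
Check each candidate in the original equation:
  p = 10: √(4) = 2, while 2p - 18 = 2 — valid.
  p = 9: √(0) = 0, while 2p - 18 = 0 — valid.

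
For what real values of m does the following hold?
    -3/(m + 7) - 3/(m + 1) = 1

Multiply both sides by (m + 7)(m + 1):
-3(m + 1) - 3(m + 7) = (m + 7)(m + 1).
Expand and collect terms: m^2 + 14m + 31 = 0.
By the quadratic formula, m = (-14 +/- sqrt(72)) / 2, so m ~= -2.7574 or m ~= -11.2426.
Neither value makes a denominator zero (m != -7, m != -1), so both are valid.

m = -11.2426 or m = -2.7574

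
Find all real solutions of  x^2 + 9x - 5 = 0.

x = -9.5249 or x = 0.5249

Discriminant: (9)^2 - 4*1*(-5) = 101.
Quadratic formula: x = (-9 +/- sqrt(101)) / 2.
So x = -9/2 + sqrt(101)/2 ~= 0.5249 or x = -sqrt(101)/2 - 9/2 ~= -9.5249.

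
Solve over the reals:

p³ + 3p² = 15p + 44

p = -4 or p = -2.8541 or p = 3.8541

Rearrange: p³ + 3p² - 15p - 44 = 0.
Possible rational roots are divisors of -44. Testing p = -4 gives 0, so (p + 4) is a factor.
Divide: p³ + 3p² - 15p - 44 = (p + 4)(p² - p - 11).
Apply the quadratic formula to p² - p - 11 = 0: p = (1 ± √45)/2, i.e. p ≈ 3.8541 or p ≈ -2.8541.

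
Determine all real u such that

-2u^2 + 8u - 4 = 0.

u = 0.5858 or u = 3.4142

Discriminant: (8)^2 - 4*(-2)*(-4) = 32.
Quadratic formula: u = (-8 +/- sqrt(32)) / (-4).
So u = 2 - sqrt(2) ~= 0.5858 or u = sqrt(2) + 2 ~= 3.4142.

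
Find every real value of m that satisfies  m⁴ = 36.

Let u = m². The equation becomes u² - 36 = 0.
Factor: (u + 6)(u - 6) = 0, so u = -6 or u = 6.
m² = -6 < 0 has no real solution.
m² = 6 gives m = ±√(6) ≈ ±2.4495.

m = -2.4495 or m = 2.4495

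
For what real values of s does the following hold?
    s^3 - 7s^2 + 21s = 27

Rearrange: s^3 - 7s^2 + 21s - 27 = 0.
Possible rational roots are divisors of -27. Testing s = 3 gives 0, so (s - 3) is a factor.
Divide: s^3 - 7s^2 + 21s - 27 = (s - 3)(s^2 - 4s + 9).
The quadratic s^2 - 4s + 9 has discriminant -20 < 0, so no further real roots.

s = 3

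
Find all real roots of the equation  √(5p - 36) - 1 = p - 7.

p = 8 or p = 9

Isolate the radical: √(5p - 36) = p - 6.
Square both sides: 5p - 36 = (p - 6)².
Expand and rearrange: p² - 17p + 72 = 0.
Solving gives p = 9 or p = 8.
Check each candidate in the original equation:
  p = 9: √(9) = 3, while p - 6 = 3 — valid.
  p = 8: √(4) = 2, while p - 6 = 2 — valid.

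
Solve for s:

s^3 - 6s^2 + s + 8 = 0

s = -1 or s = 1.4384 or s = 5.5616

Possible rational roots are divisors of 8. Testing s = -1 gives 0, so (s + 1) is a factor.
Divide: s^3 - 6s^2 + s + 8 = (s + 1)(s^2 - 7s + 8).
Apply the quadratic formula to s^2 - 7s + 8 = 0: s = (7 +/- sqrt(17))/2, i.e. s ~= 5.5616 or s ~= 1.4384.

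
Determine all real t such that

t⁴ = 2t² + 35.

Let u = t². The equation becomes u² - 2u - 35 = 0.
Factor: (u - 7)(u + 5) = 0, so u = 7 or u = -5.
t² = 7 gives t = ±√(7) ≈ ±2.6458.
t² = -5 < 0 has no real solution.

t = -2.6458 or t = 2.6458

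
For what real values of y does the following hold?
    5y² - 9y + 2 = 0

Discriminant: (-9)² − 4·5·2 = 41.
Quadratic formula: y = (9 ± √41) / 10.
So y = √(41)/10 + 9/10 ≈ 1.5403 or y = 9/10 - √(41)/10 ≈ 0.2597.

y = 0.2597 or y = 1.5403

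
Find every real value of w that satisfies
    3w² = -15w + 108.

w = -9 or w = 4

Bring every term to one side: 3w² + 15w - 108 = 0.
Factor: 3(w + 9)(w - 4) = 0.
So w = -9 or w = 4.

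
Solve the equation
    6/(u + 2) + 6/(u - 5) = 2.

u = -0.1098 or u = 9.1098

Multiply both sides by (u + 2)(u - 5):
6(u - 5) + 6(u + 2) = 2(u + 2)(u - 5).
Expand and collect terms: 2u² - 18u - 2 = 0.
By the quadratic formula, u = (18 ± √340) / 4, so u ≈ 9.1098 or u ≈ -0.1098.
Neither value makes a denominator zero (u ≠ -2, u ≠ 5), so both are valid.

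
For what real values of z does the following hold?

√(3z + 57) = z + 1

Square both sides: 3z + 57 = (z + 1)².
Expand and rearrange: z² - z - 56 = 0.
Solving gives z = 8 or z = -7.
Check each candidate in the original equation:
  z = 8: √(81) = 9, while z + 1 = 9 — valid.
  z = -7: √(36) = 6, while z + 1 = -6 — extraneous.

z = 8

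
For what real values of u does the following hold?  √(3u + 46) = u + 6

u = 1

Square both sides: 3u + 46 = (u + 6)².
Expand and rearrange: u² + 9u - 10 = 0.
Solving gives u = 1 or u = -10.
Check each candidate in the original equation:
  u = 1: √(49) = 7, while u + 6 = 7 — valid.
  u = -10: √(16) = 4, while u + 6 = -4 — extraneous.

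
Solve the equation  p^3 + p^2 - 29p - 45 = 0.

Possible rational roots are divisors of -45. Testing p = -5 gives 0, so (p + 5) is a factor.
Divide: p^3 + p^2 - 29p - 45 = (p + 5)(p^2 - 4p - 9).
Apply the quadratic formula to p^2 - 4p - 9 = 0: p = (4 +/- sqrt(52))/2, i.e. p ~= 5.6056 or p ~= -1.6056.

p = -5 or p = -1.6056 or p = 5.6056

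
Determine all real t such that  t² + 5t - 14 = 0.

Factor: (t - 2)(t + 7) = 0.
So t = 2 or t = -7.

t = -7 or t = 2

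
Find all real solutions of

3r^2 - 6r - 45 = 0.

Factor: 3(r - 5)(r + 3) = 0.
So r = 5 or r = -3.

r = -3 or r = 5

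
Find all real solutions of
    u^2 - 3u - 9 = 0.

u = -1.8541 or u = 4.8541

Discriminant: (-3)^2 - 4*1*(-9) = 45.
Quadratic formula: u = (3 +/- sqrt(45)) / 2.
So u = 3/2 + 3*sqrt(5)/2 ~= 4.8541 or u = 3/2 - 3*sqrt(5)/2 ~= -1.8541.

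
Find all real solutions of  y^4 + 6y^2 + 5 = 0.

No real solutions.

Let u = y^2. The equation becomes u^2 + 6u + 5 = 0.
Factor: (u + 1)(u + 5) = 0, so u = -1 or u = -5.
y^2 = -1 < 0 has no real solution.
y^2 = -5 < 0 has no real solution.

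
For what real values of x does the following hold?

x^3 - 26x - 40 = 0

x = -4 or x = -1.7417 or x = 5.7417

Possible rational roots are divisors of -40. Testing x = -4 gives 0, so (x + 4) is a factor.
Divide: x^3 - 26x - 40 = (x + 4)(x^2 - 4x - 10).
Apply the quadratic formula to x^2 - 4x - 10 = 0: x = (4 +/- sqrt(56))/2, i.e. x ~= 5.7417 or x ~= -1.7417.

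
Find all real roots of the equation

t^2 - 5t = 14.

Bring every term to one side: t^2 - 5t - 14 = 0.
Factor: (t - 7)(t + 2) = 0.
So t = 7 or t = -2.

t = -2 or t = 7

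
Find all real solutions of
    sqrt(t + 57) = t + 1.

t = 7

Square both sides: t + 57 = (t + 1)^2.
Expand and rearrange: t^2 + t - 56 = 0.
Solving gives t = 7 or t = -8.
Check each candidate in the original equation:
  t = 7: sqrt(64) = 8, while t + 1 = 8 — valid.
  t = -8: sqrt(49) = 7, while t + 1 = -7 — extraneous.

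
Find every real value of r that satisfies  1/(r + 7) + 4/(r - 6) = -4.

r = -7.2704 or r = 5.0204

Multiply both sides by (r + 7)(r - 6):
(r - 6) + 4(r + 7) = -4(r + 7)(r - 6).
Expand and collect terms: -4r² - 9r + 146 = 0.
By the quadratic formula, r = (9 ± √2417) / -8, so r ≈ -7.2704 or r ≈ 5.0204.
Neither value makes a denominator zero (r ≠ -7, r ≠ 6), so both are valid.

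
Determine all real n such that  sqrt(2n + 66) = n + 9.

Square both sides: 2n + 66 = (n + 9)^2.
Expand and rearrange: n^2 + 16n + 15 = 0.
Solving gives n = -1 or n = -15.
Check each candidate in the original equation:
  n = -1: sqrt(64) = 8, while n + 9 = 8 — valid.
  n = -15: sqrt(36) = 6, while n + 9 = -6 — extraneous.

n = -1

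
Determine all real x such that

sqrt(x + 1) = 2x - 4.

x = 3

Square both sides: x + 1 = (2x - 4)^2.
Expand and rearrange: 4x^2 - 17x + 15 = 0.
Solving gives x = 3 or x = 1.25.
Check each candidate in the original equation:
  x = 3: sqrt(4) = 2, while 2x - 4 = 2 — valid.
  x = 1.25: sqrt(2.25) = 1.5, while 2x - 4 = -1.5 — extraneous.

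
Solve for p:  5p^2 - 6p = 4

p = -0.477 or p = 1.677

Rearrange to standard form: 5p^2 - 6p - 4 = 0.
Discriminant: (-6)^2 - 4*5*(-4) = 116.
Quadratic formula: p = (6 +/- sqrt(116)) / 10.
So p = 3/5 + sqrt(29)/5 ~= 1.677 or p = 3/5 - sqrt(29)/5 ~= -0.477.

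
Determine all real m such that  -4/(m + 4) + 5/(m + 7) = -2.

Multiply both sides by (m + 4)(m + 7):
-4(m + 7) + 5(m + 4) = -2(m + 4)(m + 7).
Expand and collect terms: -2m² - 23m - 48 = 0.
By the quadratic formula, m = (23 ± √145) / -4, so m ≈ -8.7604 or m ≈ -2.7396.
Neither value makes a denominator zero (m ≠ -4, m ≠ -7), so both are valid.

m = -8.7604 or m = -2.7396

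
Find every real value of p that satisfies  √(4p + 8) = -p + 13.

Square both sides: 4p + 8 = (-p + 13)².
Expand and rearrange: p² - 30p + 161 = 0.
Solving gives p = 23 or p = 7.
Check each candidate in the original equation:
  p = 23: √(100) = 10, while -p + 13 = -10 — extraneous.
  p = 7: √(36) = 6, while -p + 13 = 6 — valid.

p = 7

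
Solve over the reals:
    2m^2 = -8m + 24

Bring every term to one side: 2m^2 + 8m - 24 = 0.
Factor: 2(m - 2)(m + 6) = 0.
So m = 2 or m = -6.

m = -6 or m = 2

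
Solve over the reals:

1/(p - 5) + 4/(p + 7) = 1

Multiply both sides by (p - 5)(p + 7):
(p + 7) + 4(p - 5) = (p - 5)(p + 7).
Expand and collect terms: p² - 3p - 22 = 0.
By the quadratic formula, p = (3 ± √97) / 2, so p ≈ 6.4244 or p ≈ -3.4244.
Neither value makes a denominator zero (p ≠ 5, p ≠ -7), so both are valid.

p = -3.4244 or p = 6.4244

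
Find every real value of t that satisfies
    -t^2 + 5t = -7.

Rearrange to standard form: -t^2 + 5t + 7 = 0.
Discriminant: (5)^2 - 4*(-1)*7 = 53.
Quadratic formula: t = (-5 +/- sqrt(53)) / (-2).
So t = 5/2 - sqrt(53)/2 ~= -1.1401 or t = 5/2 + sqrt(53)/2 ~= 6.1401.

t = -1.1401 or t = 6.1401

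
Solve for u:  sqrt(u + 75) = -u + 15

Square both sides: u + 75 = (-u + 15)^2.
Expand and rearrange: u^2 - 31u + 150 = 0.
Solving gives u = 25 or u = 6.
Check each candidate in the original equation:
  u = 25: sqrt(100) = 10, while -u + 15 = -10 — extraneous.
  u = 6: sqrt(81) = 9, while -u + 15 = 9 — valid.

u = 6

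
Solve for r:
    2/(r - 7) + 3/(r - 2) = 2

r = 3.1883 or r = 8.3117

Multiply both sides by (r - 7)(r - 2):
2(r - 2) + 3(r - 7) = 2(r - 7)(r - 2).
Expand and collect terms: 2r^2 - 23r + 53 = 0.
By the quadratic formula, r = (23 +/- sqrt(105)) / 4, so r ~= 8.3117 or r ~= 3.1883.
Neither value makes a denominator zero (r != 7, r != 2), so both are valid.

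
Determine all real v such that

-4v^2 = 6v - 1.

v = -1.6514 or v = 0.1514

Rearrange to standard form: -4v^2 - 6v + 1 = 0.
Discriminant: (-6)^2 - 4*(-4)*1 = 52.
Quadratic formula: v = (6 +/- sqrt(52)) / (-8).
So v = -sqrt(13)/4 - 3/4 ~= -1.6514 or v = -3/4 + sqrt(13)/4 ~= 0.1514.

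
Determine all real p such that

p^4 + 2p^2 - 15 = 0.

p = -1.7321 or p = 1.7321

Let u = p^2. The equation becomes u^2 + 2u - 15 = 0.
Factor: (u - 3)(u + 5) = 0, so u = 3 or u = -5.
p^2 = 3 gives p = +/-sqrt(3) ~= +/-1.7321.
p^2 = -5 < 0 has no real solution.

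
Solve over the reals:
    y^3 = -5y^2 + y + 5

Rearrange: y^3 + 5y^2 - y - 5 = 0.
Possible rational roots are divisors of -5. Testing y = -5 gives 0, so (y + 5) is a factor.
Divide: y^3 + 5y^2 - y - 5 = (y + 5)(y^2 - 1).
Factor the quadratic: y = 1 or y = -1.

y = -5 or y = -1 or y = 1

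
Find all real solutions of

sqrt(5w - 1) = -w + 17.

w = 10

Square both sides: 5w - 1 = (-w + 17)^2.
Expand and rearrange: w^2 - 39w + 290 = 0.
Solving gives w = 29 or w = 10.
Check each candidate in the original equation:
  w = 29: sqrt(144) = 12, while -w + 17 = -12 — extraneous.
  w = 10: sqrt(49) = 7, while -w + 17 = 7 — valid.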